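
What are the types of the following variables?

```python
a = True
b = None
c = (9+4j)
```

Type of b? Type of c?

b is assigned None, whose type is NoneType; c is assigned (9+4j), an int plus an imaginary literal (j suffix), which evaluates to complex

NoneType, complex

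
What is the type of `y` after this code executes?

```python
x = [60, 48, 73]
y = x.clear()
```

list.clear() returns None

NoneType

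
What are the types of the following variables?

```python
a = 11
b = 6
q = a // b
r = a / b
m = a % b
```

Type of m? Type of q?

% of ints returns int; // returns int

int, int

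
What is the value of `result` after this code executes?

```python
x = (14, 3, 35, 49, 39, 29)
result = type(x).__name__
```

x is tuple; result = 'tuple'

'tuple'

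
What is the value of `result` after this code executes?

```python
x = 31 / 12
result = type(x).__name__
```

x is float; result = 'float'

'float'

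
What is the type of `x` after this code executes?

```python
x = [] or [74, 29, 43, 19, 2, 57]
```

'or' returns first truthy value (list)

list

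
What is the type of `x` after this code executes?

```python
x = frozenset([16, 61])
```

frozenset() returns frozenset

frozenset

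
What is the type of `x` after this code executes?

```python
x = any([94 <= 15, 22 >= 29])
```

any() returns bool

bool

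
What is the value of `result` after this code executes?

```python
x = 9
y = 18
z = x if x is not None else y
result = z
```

x = 9; y = 18; z = 9; result = 9

9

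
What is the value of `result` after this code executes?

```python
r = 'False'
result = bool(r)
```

r = 'False'; result = True

True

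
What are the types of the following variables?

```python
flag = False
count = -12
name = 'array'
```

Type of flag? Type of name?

flag is assigned the constant False, which has type bool; name is assigned a quoted string literal, so it is a str

bool, str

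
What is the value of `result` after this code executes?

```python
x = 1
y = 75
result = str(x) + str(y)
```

x = 1; y = 75; result = '175'

'175'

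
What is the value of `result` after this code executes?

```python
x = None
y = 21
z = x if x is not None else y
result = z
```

x = None; y = 21; z = 21; result = 21

21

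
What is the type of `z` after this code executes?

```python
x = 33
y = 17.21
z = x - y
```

int - float = float

float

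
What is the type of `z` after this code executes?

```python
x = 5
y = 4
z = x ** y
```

positive int ** positive int = int

int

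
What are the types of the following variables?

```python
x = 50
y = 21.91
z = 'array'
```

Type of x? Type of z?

x is assigned a bare integer (no decimal point), so it is an int; z is assigned a quoted string literal, so it is a str

int, str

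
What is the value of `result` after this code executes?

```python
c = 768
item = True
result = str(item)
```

c = 768; item = True; result = 'True'

'True'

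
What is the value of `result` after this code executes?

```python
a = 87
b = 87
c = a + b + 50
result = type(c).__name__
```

a is int; b is int; c is int; result = 'int'

'int'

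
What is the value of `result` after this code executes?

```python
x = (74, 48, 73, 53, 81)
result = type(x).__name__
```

x is tuple; result = 'tuple'

'tuple'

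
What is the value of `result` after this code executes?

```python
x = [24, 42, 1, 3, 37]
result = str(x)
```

x = [24, 42, 1, 3, 37]; result = '[24, 42, 1, 3, 37]'

'[24, 42, 1, 3, 37]'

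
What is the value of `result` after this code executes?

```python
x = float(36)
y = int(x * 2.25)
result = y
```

x = 36.0; y = 81; result = 81

81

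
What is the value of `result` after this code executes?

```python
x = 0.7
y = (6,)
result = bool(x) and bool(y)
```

x = 0.7; y = (6,); result = True

True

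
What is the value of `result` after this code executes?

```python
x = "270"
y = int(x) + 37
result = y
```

x = '270'; y = 307; result = 307

307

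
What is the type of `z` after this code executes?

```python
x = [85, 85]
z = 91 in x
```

'in' operator returns bool

bool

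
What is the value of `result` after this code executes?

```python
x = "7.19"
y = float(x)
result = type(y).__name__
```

x is str; y is float; result = 'float'

'float'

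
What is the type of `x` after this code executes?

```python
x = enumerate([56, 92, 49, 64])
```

enumerate() returns an enumerate object

enumerate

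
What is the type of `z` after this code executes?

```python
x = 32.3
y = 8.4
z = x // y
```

float // float = float

float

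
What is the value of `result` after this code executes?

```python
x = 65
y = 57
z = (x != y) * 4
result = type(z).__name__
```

x is int; y is int; z is int; result = 'int'

'int'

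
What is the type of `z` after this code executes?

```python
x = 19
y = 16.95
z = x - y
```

int - float = float

float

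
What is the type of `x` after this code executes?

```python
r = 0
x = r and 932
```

'and' returns first falsy value (0 is int)

int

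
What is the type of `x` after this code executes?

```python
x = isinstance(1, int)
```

isinstance() returns bool

bool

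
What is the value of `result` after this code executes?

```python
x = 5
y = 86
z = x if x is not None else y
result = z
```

x = 5; y = 86; z = 5; result = 5

5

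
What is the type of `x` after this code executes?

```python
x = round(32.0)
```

round() with no decimal places returns int

int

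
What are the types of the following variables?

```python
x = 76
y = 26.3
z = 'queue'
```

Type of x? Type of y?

x is assigned a bare integer (no decimal point), so it is an int; y is assigned a number with a decimal point, so it is a float

int, float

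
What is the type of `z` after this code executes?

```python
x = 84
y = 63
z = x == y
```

Equality comparison returns bool

bool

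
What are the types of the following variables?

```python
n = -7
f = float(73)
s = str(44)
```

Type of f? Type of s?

f is assigned the result of calling float(), which returns a float; s is assigned the result of calling str(), which returns a str

float, str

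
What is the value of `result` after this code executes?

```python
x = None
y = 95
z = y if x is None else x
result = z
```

x = None; y = 95; z = 95; result = 95

95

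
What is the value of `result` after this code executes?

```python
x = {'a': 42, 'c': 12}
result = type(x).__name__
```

x is dict; result = 'dict'

'dict'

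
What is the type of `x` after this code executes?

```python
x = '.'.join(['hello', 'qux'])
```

str.join() returns str

str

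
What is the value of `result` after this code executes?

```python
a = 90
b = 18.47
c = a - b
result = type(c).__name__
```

a is int; b is float; c is float; result = 'float'

'float'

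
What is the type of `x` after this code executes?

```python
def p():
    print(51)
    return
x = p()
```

Bare return returns None

NoneType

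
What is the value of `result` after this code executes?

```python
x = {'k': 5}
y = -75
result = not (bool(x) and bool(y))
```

x = {'k': 5}; y = -75; result = False

False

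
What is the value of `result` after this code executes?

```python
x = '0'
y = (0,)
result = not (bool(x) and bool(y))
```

x = '0'; y = (0,); result = False

False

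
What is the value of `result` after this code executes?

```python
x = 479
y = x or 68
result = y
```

x = 479; y = 479; result = 479

479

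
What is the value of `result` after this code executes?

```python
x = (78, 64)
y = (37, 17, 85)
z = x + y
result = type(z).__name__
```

x is tuple; y is tuple; z is tuple; result = 'tuple'

'tuple'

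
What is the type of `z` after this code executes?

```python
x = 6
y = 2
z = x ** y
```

positive int ** positive int = int

int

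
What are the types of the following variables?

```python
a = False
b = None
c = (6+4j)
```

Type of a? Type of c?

a is assigned the constant False, which has type bool; c is assigned (6+4j), an int plus an imaginary literal (j suffix), which evaluates to complex

bool, complex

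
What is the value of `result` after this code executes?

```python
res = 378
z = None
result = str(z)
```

res = 378; z = None; result = 'None'

'None'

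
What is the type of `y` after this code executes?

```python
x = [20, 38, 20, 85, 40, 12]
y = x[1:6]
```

Slicing a list returns a list

list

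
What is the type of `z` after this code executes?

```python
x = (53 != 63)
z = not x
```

'not' returns bool

bool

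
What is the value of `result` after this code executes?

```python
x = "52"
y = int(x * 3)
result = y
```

x = '52'; y = 525252; result = 525252

525252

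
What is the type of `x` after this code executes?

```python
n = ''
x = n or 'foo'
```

'or' returns first truthy value (str)

str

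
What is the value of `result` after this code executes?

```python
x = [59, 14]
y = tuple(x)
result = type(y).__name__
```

x is list; y is tuple; result = 'tuple'

'tuple'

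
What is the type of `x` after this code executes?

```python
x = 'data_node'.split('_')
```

str.split() returns list

list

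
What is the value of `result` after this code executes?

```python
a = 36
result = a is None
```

a = 36; result = False

False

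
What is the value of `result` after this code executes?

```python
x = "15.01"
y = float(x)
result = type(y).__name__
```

x is str; y is float; result = 'float'

'float'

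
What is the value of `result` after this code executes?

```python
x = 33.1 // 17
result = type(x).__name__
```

x is float; result = 'float'

'float'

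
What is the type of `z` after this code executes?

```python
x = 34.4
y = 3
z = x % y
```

float % int = float

float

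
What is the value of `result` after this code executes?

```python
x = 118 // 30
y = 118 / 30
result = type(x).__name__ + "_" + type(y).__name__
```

x is int; y is float; result = 'int_float'

'int_float'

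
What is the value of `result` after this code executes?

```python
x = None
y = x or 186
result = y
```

x = None; y = 186; result = 186

186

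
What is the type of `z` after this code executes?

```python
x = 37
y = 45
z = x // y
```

int // int = int

int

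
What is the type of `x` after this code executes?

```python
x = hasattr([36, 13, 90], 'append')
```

hasattr() returns bool

bool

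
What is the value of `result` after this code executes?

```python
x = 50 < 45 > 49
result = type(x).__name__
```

x is bool; result = 'bool'

'bool'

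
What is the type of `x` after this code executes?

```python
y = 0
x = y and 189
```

'and' returns first falsy value (0 is int)

int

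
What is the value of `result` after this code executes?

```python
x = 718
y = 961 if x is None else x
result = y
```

x = 718; y = 718; result = 718

718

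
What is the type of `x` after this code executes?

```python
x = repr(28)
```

repr() returns str

str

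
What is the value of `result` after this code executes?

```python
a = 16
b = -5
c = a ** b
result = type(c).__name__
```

a is int; b is int; c is float; result = 'float'

'float'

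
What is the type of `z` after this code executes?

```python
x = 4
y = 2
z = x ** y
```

positive int ** positive int = int

int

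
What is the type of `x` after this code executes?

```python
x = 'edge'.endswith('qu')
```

str.endswith() returns bool

bool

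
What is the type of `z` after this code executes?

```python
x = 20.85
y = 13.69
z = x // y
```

float // float = float

float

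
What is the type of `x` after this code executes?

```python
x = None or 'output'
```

'or' with None returns the other truthy value (str)

str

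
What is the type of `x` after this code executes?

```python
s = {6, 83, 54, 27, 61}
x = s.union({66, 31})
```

set.union() returns a new set

set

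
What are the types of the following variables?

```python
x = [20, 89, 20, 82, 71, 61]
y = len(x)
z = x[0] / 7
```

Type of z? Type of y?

int / int = float; len() returns int

float, int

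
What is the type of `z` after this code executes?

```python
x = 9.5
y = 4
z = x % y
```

float % int = float

float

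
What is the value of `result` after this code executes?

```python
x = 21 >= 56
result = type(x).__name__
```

x is bool; result = 'bool'

'bool'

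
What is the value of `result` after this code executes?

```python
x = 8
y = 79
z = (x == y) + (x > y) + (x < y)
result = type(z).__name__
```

x is int; y is int; z is int; result = 'int'

'int'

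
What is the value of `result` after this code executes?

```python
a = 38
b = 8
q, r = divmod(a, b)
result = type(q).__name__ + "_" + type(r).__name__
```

a is int; b is int; q is int; r is int; result = 'int_int'

'int_int'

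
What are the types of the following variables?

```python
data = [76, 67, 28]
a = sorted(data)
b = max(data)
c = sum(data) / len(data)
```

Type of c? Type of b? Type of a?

int / int = float; max of ints returns int; sorted() returns list

float, int, list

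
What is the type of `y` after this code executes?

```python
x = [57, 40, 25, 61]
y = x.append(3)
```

list.append() returns None (mutates in place)

NoneType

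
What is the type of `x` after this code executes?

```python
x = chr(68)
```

chr() returns str (single char)

str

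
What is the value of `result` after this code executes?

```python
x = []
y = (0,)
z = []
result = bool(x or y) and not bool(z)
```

x = []; y = (0,); z = []; result = True

True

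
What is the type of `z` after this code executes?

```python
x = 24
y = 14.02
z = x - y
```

int - float = float

float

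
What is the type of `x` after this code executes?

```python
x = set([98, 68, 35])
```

set() constructor returns set

set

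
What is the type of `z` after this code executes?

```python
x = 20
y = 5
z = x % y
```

int % int = int

int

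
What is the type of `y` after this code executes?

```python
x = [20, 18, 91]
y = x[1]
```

Indexing list[int] returns int

int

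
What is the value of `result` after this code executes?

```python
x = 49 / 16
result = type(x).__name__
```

x is float; result = 'float'

'float'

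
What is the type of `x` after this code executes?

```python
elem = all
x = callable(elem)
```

callable() returns bool

bool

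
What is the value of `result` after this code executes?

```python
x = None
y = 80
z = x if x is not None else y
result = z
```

x = None; y = 80; z = 80; result = 80

80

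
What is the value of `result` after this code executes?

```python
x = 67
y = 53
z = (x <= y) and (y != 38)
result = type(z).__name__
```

x is int; y is int; z is bool; result = 'bool'

'bool'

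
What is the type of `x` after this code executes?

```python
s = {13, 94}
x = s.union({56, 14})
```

set.union() returns a new set

set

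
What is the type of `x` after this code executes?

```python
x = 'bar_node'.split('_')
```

str.split() returns list

list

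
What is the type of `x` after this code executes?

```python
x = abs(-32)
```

abs() of int returns int

int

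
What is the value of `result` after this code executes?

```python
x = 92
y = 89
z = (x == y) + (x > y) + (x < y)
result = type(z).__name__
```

x is int; y is int; z is int; result = 'int'

'int'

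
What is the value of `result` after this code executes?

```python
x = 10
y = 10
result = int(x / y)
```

x = 10; y = 10; result = 1

1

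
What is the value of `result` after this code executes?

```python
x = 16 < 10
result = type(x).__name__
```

x is bool; result = 'bool'

'bool'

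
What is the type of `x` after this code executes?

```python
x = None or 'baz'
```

'or' with None returns the other truthy value (str)

str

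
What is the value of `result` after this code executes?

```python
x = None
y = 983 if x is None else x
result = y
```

x = None; y = 983; result = 983

983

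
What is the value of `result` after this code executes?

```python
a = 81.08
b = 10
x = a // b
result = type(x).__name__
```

a is float; b is int; x is float; result = 'float'

'float'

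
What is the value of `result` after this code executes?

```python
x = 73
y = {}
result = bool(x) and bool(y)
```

x = 73; y = {}; result = False

False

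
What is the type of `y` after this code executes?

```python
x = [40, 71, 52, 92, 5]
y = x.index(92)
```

list.index() returns int

int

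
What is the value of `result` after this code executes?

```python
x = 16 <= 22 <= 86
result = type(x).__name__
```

x is bool; result = 'bool'

'bool'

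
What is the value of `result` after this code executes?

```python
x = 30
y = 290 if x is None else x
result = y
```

x = 30; y = 30; result = 30

30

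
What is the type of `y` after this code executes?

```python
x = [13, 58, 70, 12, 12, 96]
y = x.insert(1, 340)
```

list.insert() returns None

NoneType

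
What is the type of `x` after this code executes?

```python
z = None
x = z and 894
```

'and' returns first falsy value (None)

NoneType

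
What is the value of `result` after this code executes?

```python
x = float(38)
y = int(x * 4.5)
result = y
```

x = 38.0; y = 171; result = 171

171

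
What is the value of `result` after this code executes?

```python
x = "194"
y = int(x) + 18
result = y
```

x = '194'; y = 212; result = 212

212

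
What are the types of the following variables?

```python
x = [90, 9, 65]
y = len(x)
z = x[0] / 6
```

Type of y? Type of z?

len() returns int; int / int = float

int, float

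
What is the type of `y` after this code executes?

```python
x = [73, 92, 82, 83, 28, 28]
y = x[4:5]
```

Slicing a list returns a list

list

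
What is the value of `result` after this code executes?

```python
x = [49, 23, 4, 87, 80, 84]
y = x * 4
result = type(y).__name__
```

x is list; y is list; result = 'list'

'list'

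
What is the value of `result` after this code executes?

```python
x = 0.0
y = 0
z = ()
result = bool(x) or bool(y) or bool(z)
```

x = 0.0; y = 0; z = (); result = False

False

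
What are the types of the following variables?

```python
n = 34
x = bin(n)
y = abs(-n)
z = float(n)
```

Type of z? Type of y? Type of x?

float() returns float; abs() of int returns int; bin() returns str

float, int, str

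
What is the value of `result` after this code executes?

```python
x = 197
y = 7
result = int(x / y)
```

x = 197; y = 7; result = 28

28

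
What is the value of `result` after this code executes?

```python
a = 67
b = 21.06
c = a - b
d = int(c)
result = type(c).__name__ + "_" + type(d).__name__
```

a is int; b is float; c is float; d is int; result = 'float_int'

'float_int'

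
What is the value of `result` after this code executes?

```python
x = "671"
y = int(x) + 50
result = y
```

x = '671'; y = 721; result = 721

721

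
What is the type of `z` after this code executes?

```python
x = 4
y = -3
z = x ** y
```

int ** negative = float

float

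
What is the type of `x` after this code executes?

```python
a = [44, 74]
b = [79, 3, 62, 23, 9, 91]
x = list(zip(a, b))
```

list(zip()) returns a list of tuples

list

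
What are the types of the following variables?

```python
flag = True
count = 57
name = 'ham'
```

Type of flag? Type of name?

flag is assigned the constant True, which has type bool; name is assigned a quoted string literal, so it is a str

bool, str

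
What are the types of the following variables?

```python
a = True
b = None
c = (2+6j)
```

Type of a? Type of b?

a is assigned the constant True, which has type bool; b is assigned None, whose type is NoneType

bool, NoneType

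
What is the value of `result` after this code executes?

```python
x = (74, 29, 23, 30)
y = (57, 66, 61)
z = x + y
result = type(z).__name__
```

x is tuple; y is tuple; z is tuple; result = 'tuple'

'tuple'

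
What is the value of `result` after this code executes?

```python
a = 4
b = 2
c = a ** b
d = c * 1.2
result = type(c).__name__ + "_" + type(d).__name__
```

a is int; b is int; c is int; d is float; result = 'int_float'

'int_float'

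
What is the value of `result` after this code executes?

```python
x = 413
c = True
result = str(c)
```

x = 413; c = True; result = 'True'

'True'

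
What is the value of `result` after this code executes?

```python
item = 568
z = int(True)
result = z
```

item = 568; z = 1; result = 1

1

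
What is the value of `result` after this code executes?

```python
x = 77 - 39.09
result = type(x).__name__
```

x is float; result = 'float'

'float'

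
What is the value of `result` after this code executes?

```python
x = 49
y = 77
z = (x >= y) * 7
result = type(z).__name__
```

x is int; y is int; z is int; result = 'int'

'int'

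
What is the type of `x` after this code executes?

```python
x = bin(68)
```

bin() returns str representation

str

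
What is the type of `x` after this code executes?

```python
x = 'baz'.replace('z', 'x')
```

str.replace() returns str

str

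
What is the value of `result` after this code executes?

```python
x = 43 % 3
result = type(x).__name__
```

x is int; result = 'int'

'int'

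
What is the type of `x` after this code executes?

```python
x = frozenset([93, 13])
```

frozenset() returns frozenset

frozenset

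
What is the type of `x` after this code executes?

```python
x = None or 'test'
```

'or' with None returns the other truthy value (str)

str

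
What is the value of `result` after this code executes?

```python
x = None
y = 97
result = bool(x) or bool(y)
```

x = None; y = 97; result = True

True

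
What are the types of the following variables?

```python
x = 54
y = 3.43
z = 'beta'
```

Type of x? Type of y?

x is assigned a bare integer (no decimal point), so it is an int; y is assigned a number with a decimal point, so it is a float

int, float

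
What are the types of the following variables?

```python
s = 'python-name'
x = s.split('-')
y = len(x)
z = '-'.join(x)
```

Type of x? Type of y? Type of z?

str.split() returns list; len() returns int; str.join() returns str

list, int, str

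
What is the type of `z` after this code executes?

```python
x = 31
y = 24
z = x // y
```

int // int = int

int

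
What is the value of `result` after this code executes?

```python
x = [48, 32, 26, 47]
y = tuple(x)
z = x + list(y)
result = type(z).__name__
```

x is list; y is tuple; z is list; result = 'list'

'list'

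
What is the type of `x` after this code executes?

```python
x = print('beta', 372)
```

print() returns None

NoneType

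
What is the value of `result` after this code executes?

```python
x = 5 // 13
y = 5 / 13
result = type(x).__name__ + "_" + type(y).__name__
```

x is int; y is float; result = 'int_float'

'int_float'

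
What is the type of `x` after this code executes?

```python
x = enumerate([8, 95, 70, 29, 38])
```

enumerate() returns an enumerate object

enumerate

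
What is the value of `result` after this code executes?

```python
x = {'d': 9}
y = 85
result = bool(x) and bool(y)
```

x = {'d': 9}; y = 85; result = True

True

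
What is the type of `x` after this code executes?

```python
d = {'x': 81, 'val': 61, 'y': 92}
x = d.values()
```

.values() returns dict_values view

dict_values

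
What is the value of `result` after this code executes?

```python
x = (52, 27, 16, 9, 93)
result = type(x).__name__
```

x is tuple; result = 'tuple'

'tuple'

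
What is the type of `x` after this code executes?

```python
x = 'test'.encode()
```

str.encode() returns bytes

bytes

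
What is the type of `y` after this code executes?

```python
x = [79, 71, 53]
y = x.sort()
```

list.sort() returns None (mutates in place)

NoneType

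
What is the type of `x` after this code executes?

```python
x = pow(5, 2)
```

pow(int, int) returns int

int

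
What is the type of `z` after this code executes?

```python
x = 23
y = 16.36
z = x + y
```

int + float = float

float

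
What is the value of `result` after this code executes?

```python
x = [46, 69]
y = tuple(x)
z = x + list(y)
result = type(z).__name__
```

x is list; y is tuple; z is list; result = 'list'

'list'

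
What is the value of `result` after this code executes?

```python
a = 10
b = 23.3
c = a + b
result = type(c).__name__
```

a is int; b is float; c is float; result = 'float'

'float'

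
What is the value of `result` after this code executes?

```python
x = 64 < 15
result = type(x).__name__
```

x is bool; result = 'bool'

'bool'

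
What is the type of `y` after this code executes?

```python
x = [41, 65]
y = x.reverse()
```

list.reverse() returns None

NoneType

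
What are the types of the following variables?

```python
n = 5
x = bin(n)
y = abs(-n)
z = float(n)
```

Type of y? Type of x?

abs() of int returns int; bin() returns str

int, str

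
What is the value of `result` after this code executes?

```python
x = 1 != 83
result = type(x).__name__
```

x is bool; result = 'bool'

'bool'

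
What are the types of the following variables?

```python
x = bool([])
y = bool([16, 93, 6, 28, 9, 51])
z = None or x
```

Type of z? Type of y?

None or bool returns the bool; bool() returns bool

bool, bool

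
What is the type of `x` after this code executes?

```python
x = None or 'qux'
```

'or' with None returns the other truthy value (str)

str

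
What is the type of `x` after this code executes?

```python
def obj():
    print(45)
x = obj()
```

Function without return returns None

NoneType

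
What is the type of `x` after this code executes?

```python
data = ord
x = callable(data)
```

callable() returns bool

bool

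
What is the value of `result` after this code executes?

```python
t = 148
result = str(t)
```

t = 148; result = '148'

'148'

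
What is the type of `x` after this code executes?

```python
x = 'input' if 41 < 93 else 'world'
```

Both branches of conditional are str

str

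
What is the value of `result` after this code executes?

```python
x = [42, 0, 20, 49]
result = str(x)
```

x = [42, 0, 20, 49]; result = '[42, 0, 20, 49]'

'[42, 0, 20, 49]'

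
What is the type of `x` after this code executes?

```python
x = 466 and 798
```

'and' with truthy values returns last operand (int)

int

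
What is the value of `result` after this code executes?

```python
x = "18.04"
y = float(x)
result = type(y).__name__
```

x is str; y is float; result = 'float'

'float'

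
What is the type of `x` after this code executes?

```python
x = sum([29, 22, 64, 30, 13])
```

sum() of ints returns int

int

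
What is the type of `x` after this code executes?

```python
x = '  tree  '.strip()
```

str.strip() returns str

str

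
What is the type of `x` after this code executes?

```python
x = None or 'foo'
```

'or' with None returns the other truthy value (str)

str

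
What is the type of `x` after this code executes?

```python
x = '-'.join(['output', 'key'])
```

str.join() returns str

str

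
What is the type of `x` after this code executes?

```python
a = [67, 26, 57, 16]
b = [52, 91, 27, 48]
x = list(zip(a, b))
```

list(zip()) returns a list of tuples

list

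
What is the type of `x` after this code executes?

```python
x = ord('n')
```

ord() returns int (code point)

int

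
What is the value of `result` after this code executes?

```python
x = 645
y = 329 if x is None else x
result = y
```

x = 645; y = 645; result = 645

645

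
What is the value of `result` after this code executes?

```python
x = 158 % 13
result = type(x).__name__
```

x is int; result = 'int'

'int'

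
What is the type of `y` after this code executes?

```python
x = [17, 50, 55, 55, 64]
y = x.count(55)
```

list.count() returns int

int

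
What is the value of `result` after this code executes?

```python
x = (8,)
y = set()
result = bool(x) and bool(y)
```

x = (8,); y = set(); result = False

False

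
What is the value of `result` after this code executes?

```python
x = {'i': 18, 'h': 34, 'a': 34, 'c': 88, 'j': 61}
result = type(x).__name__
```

x is dict; result = 'dict'

'dict'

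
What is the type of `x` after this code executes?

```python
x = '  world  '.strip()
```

str.strip() returns str

str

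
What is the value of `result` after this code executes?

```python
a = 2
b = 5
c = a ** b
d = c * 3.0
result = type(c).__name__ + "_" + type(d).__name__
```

a is int; b is int; c is int; d is float; result = 'int_float'

'int_float'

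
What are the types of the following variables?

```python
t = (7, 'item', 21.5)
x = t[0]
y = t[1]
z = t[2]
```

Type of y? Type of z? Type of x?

tuple[1] is str; tuple[2] is float; tuple[0] is int

str, float, int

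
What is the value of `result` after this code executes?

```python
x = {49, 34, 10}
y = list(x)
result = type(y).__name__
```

x is set; y is list; result = 'list'

'list'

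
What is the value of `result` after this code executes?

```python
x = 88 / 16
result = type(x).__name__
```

x is float; result = 'float'

'float'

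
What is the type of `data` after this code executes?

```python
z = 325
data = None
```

None has type NoneType

NoneType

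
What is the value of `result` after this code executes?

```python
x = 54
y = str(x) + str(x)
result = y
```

x = 54; y = '5454'; result = '5454'

'5454'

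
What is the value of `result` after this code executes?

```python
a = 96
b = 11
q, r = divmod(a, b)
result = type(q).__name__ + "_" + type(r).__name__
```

a is int; b is int; q is int; r is int; result = 'int_int'

'int_int'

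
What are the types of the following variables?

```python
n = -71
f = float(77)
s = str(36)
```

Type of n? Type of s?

n is assigned a bare integer (no decimal point), so it is an int; s is assigned the result of calling str(), which returns a str

int, str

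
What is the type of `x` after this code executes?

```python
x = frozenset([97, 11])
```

frozenset() returns frozenset

frozenset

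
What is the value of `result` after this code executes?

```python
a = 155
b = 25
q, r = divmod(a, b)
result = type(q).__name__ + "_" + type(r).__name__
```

a is int; b is int; q is int; r is int; result = 'int_int'

'int_int'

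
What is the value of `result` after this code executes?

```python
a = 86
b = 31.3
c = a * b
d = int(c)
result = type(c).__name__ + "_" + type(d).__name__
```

a is int; b is float; c is float; d is int; result = 'float_int'

'float_int'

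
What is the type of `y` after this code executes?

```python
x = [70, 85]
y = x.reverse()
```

list.reverse() returns None

NoneType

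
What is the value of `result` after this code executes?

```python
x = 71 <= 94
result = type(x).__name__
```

x is bool; result = 'bool'

'bool'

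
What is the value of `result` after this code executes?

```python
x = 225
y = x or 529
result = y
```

x = 225; y = 225; result = 225

225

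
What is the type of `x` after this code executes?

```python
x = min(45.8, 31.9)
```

min() of floats returns float

float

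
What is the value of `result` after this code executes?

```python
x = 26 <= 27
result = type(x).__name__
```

x is bool; result = 'bool'

'bool'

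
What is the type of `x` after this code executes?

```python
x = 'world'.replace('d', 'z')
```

str.replace() returns str

str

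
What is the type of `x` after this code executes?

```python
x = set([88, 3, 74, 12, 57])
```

set() constructor returns set

set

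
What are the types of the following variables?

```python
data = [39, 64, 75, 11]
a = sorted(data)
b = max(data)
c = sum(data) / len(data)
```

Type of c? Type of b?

int / int = float; max of ints returns int

float, int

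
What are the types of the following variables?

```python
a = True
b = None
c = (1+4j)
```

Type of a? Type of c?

a is assigned the constant True, which has type bool; c is assigned (1+4j), an int plus an imaginary literal (j suffix), which evaluates to complex

bool, complex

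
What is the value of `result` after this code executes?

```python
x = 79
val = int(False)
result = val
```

x = 79; val = 0; result = 0

0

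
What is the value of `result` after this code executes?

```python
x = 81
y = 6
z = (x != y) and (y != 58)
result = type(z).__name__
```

x is int; y is int; z is bool; result = 'bool'

'bool'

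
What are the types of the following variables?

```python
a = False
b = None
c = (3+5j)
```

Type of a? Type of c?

a is assigned the constant False, which has type bool; c is assigned (3+5j), an int plus an imaginary literal (j suffix), which evaluates to complex

bool, complex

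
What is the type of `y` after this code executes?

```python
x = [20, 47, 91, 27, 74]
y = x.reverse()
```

list.reverse() returns None

NoneType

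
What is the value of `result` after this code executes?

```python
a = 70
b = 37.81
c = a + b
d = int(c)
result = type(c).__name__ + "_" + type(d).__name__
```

a is int; b is float; c is float; d is int; result = 'float_int'

'float_int'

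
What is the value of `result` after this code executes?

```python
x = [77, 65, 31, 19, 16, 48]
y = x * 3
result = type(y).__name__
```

x is list; y is list; result = 'list'

'list'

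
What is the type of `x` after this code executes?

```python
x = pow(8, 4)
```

pow(int, int) returns int

int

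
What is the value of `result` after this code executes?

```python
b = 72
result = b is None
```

b = 72; result = False

False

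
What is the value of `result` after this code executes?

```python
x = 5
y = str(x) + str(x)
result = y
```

x = 5; y = '55'; result = '55'

'55'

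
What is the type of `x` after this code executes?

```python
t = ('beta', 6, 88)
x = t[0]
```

Index 0 of tuple is a str literal

str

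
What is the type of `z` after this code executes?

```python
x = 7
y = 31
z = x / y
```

int / int = float

float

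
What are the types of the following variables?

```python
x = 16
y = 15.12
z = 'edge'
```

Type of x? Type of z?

x is assigned a bare integer (no decimal point), so it is an int; z is assigned a quoted string literal, so it is a str

int, str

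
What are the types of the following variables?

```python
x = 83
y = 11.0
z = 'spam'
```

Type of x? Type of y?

x is assigned a bare integer (no decimal point), so it is an int; y is assigned a number with a decimal point, so it is a float

int, float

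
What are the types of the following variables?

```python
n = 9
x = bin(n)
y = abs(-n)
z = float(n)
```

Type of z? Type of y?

float() returns float; abs() of int returns int

float, int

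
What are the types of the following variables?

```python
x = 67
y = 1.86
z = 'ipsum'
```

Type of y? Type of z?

y is assigned a number with a decimal point, so it is a float; z is assigned a quoted string literal, so it is a str

float, str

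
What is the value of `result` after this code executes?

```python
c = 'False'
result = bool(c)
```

c = 'False'; result = True

True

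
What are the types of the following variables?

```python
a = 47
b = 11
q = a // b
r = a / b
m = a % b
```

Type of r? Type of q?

/ returns float; // returns int

float, int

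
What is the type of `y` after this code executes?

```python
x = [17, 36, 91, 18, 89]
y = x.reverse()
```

list.reverse() returns None

NoneType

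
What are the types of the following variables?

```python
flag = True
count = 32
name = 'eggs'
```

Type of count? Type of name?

count is assigned a bare integer (no decimal point), so it is an int; name is assigned a quoted string literal, so it is a str

int, str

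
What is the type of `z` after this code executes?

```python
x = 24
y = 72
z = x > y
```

Comparison returns bool

bool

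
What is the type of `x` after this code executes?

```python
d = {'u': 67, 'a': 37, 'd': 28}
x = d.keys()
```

.keys() returns dict_keys view

dict_keys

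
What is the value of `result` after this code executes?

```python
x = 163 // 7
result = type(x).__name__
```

x is int; result = 'int'

'int'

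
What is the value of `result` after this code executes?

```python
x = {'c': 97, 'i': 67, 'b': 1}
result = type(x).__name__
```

x is dict; result = 'dict'

'dict'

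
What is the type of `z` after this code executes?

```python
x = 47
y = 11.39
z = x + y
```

int + float = float

float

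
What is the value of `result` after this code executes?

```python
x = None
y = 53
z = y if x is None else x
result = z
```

x = None; y = 53; z = 53; result = 53

53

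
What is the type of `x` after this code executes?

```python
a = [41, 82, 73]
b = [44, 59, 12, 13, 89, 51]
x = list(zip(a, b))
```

list(zip()) returns a list of tuples

list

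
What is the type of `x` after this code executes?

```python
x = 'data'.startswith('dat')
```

str.startswith() returns bool

bool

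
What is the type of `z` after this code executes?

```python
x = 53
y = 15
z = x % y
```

int % int = int

int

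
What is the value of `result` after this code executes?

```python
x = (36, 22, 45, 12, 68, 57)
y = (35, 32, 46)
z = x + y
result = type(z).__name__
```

x is tuple; y is tuple; z is tuple; result = 'tuple'

'tuple'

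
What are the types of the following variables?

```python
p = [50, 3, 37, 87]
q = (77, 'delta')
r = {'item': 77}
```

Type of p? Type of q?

p is assigned a list literal (square brackets); q is assigned a tuple (parenthesized, comma-separated values)

list, tuple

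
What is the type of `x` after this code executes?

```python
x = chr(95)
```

chr() returns str (single char)

str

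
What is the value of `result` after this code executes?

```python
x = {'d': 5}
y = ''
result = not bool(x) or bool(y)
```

x = {'d': 5}; y = ''; result = False

False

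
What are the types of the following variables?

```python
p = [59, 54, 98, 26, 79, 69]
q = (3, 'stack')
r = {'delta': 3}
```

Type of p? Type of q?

p is assigned a list literal (square brackets); q is assigned a tuple (parenthesized, comma-separated values)

list, tuple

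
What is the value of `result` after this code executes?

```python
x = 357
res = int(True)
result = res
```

x = 357; res = 1; result = 1

1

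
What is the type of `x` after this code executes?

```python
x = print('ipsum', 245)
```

print() returns None

NoneType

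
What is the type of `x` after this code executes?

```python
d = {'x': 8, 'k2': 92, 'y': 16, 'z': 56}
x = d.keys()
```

.keys() returns dict_keys view

dict_keys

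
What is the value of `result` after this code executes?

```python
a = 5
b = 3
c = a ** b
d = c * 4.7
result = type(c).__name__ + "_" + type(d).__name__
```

a is int; b is int; c is int; d is float; result = 'int_float'

'int_float'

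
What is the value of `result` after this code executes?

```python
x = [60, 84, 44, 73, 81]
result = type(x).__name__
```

x is list; result = 'list'

'list'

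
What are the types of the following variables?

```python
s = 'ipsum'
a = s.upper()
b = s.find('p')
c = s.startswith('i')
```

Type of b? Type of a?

find() returns int; upper() returns str

int, str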